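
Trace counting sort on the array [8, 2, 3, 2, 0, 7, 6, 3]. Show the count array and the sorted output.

Count array: [1, 0, 2, 2, 0, 0, 1, 1, 1]
(count[i] = number of elements equal to i)
Cumulative count: [1, 1, 3, 5, 5, 5, 6, 7, 8]
Sorted: [0, 2, 2, 3, 3, 6, 7, 8]


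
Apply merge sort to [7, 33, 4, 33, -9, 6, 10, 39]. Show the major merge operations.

Divide and conquer:
  Merge [7] + [33] -> [7, 33]
  Merge [4] + [33] -> [4, 33]
  Merge [7, 33] + [4, 33] -> [4, 7, 33, 33]
  Merge [-9] + [6] -> [-9, 6]
  Merge [10] + [39] -> [10, 39]
  Merge [-9, 6] + [10, 39] -> [-9, 6, 10, 39]
  Merge [4, 7, 33, 33] + [-9, 6, 10, 39] -> [-9, 4, 6, 7, 10, 33, 33, 39]


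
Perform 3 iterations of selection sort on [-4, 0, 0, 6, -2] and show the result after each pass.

Pass 1: Select minimum -4 at index 0, swap -> [-4, 0, 0, 6, -2]
Pass 2: Select minimum -2 at index 4, swap -> [-4, -2, 0, 6, 0]
Pass 3: Select minimum 0 at index 2, swap -> [-4, -2, 0, 6, 0]


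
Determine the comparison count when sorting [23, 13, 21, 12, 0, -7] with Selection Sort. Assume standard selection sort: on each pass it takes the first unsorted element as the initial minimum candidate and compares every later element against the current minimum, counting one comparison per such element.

Pass 1: scan indices 1..5 for the minimum = 5 comparison(s); min is -7, place at index 0 -> [-7, 13, 21, 12, 0, 23]
Pass 2: scan indices 2..5 for the minimum = 4 comparison(s); min is 0, place at index 1 -> [-7, 0, 21, 12, 13, 23]
Pass 3: scan indices 3..5 for the minimum = 3 comparison(s); min is 12, place at index 2 -> [-7, 0, 12, 21, 13, 23]
Pass 4: scan indices 4..5 for the minimum = 2 comparison(s); min is 13, place at index 3 -> [-7, 0, 12, 13, 21, 23]
Pass 5: scan indices 5..5 for the minimum = 1 comparison(s); min is 21, place at index 4 -> [-7, 0, 12, 13, 21, 23]
Selection sort always scans the whole unsorted suffix, so the count is (n-1) + (n-2) + ... + 1 = n(n-1)/2 = 6*5/2 = 15 regardless of the input order.
Total comparisons: 5 + 4 + 3 + 2 + 1 = 15


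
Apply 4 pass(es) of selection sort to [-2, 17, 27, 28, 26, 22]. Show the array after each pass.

Pass 1: Select minimum -2 at index 0, swap -> [-2, 17, 27, 28, 26, 22]
Pass 2: Select minimum 17 at index 1, swap -> [-2, 17, 27, 28, 26, 22]
Pass 3: Select minimum 22 at index 5, swap -> [-2, 17, 22, 28, 26, 27]
Pass 4: Select minimum 26 at index 4, swap -> [-2, 17, 22, 26, 28, 27]


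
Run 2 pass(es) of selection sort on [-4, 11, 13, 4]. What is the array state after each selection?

Pass 1: Select minimum -4 at index 0, swap -> [-4, 11, 13, 4]
Pass 2: Select minimum 4 at index 3, swap -> [-4, 4, 13, 11]


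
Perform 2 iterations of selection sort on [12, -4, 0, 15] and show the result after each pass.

Pass 1: Select minimum -4 at index 1, swap -> [-4, 12, 0, 15]
Pass 2: Select minimum 0 at index 2, swap -> [-4, 0, 12, 15]


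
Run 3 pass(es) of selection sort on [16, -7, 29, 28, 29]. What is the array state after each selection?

Pass 1: Select minimum -7 at index 1, swap -> [-7, 16, 29, 28, 29]
Pass 2: Select minimum 16 at index 1, swap -> [-7, 16, 29, 28, 29]
Pass 3: Select minimum 28 at index 3, swap -> [-7, 16, 28, 29, 29]


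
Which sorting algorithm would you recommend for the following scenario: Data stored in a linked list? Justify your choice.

Best choice: Merge sort
Reason: Merge sort doesn't require random access; can be done in O(1) extra space for linked lists


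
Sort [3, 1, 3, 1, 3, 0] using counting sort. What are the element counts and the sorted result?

Count array: [1, 2, 0, 3]
(count[i] = number of elements equal to i)
Cumulative count: [1, 3, 3, 6]
Sorted: [0, 1, 1, 3, 3, 3]


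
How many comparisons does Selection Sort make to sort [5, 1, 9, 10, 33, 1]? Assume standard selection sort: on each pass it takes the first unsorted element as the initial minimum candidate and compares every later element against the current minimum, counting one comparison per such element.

Pass 1: scan indices 1..5 for the minimum = 5 comparison(s); min is 1, place at index 0 -> [1, 5, 9, 10, 33, 1]
Pass 2: scan indices 2..5 for the minimum = 4 comparison(s); min is 1, place at index 1 -> [1, 1, 9, 10, 33, 5]
Pass 3: scan indices 3..5 for the minimum = 3 comparison(s); min is 5, place at index 2 -> [1, 1, 5, 10, 33, 9]
Pass 4: scan indices 4..5 for the minimum = 2 comparison(s); min is 9, place at index 3 -> [1, 1, 5, 9, 33, 10]
Pass 5: scan indices 5..5 for the minimum = 1 comparison(s); min is 10, place at index 4 -> [1, 1, 5, 9, 10, 33]
Selection sort always scans the whole unsorted suffix, so the count is (n-1) + (n-2) + ... + 1 = n(n-1)/2 = 6*5/2 = 15 regardless of the input order.
Total comparisons: 5 + 4 + 3 + 2 + 1 = 15


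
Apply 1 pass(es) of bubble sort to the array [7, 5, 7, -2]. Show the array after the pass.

After pass 1: [5, 7, -2, 7] (2 swaps)
Total swaps: 2


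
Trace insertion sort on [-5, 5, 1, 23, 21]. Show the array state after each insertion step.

First element -5 is already 'sorted'
Insert 5: shifted 0 elements -> [-5, 5, 1, 23, 21]
Insert 1: shifted 1 elements -> [-5, 1, 5, 23, 21]
Insert 23: shifted 0 elements -> [-5, 1, 5, 23, 21]
Insert 21: shifted 1 elements -> [-5, 1, 5, 21, 23]


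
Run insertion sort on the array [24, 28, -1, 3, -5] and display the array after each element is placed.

First element 24 is already 'sorted'
Insert 28: shifted 0 elements -> [24, 28, -1, 3, -5]
Insert -1: shifted 2 elements -> [-1, 24, 28, 3, -5]
Insert 3: shifted 2 elements -> [-1, 3, 24, 28, -5]
Insert -5: shifted 4 elements -> [-5, -1, 3, 24, 28]


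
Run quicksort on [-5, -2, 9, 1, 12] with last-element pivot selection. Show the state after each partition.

Partition 1: pivot=12 at index 4 -> [-5, -2, 9, 1, 12]
Partition 2: pivot=1 at index 2 -> [-5, -2, 1, 9, 12]
Partition 3: pivot=-2 at index 1 -> [-5, -2, 1, 9, 12]


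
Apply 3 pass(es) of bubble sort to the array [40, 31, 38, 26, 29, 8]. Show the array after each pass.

After pass 1: [31, 38, 26, 29, 8, 40] (5 swaps)
After pass 2: [31, 26, 29, 8, 38, 40] (3 swaps)
After pass 3: [26, 29, 8, 31, 38, 40] (3 swaps)
Total swaps: 11


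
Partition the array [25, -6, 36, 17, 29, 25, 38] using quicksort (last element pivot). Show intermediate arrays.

Partition 1: pivot=38 at index 6 -> [25, -6, 36, 17, 29, 25, 38]
Partition 2: pivot=25 at index 3 -> [25, -6, 17, 25, 29, 36, 38]
Partition 3: pivot=17 at index 1 -> [-6, 17, 25, 25, 29, 36, 38]
Partition 4: pivot=36 at index 5 -> [-6, 17, 25, 25, 29, 36, 38]


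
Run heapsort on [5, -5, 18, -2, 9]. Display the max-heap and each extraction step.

Build heap: [18, 9, 5, -2, -5]
Extract 18: [9, -2, 5, -5, 18]
Extract 9: [5, -2, -5, 9, 18]
Extract 5: [-2, -5, 5, 9, 18]
Extract -2: [-5, -2, 5, 9, 18]


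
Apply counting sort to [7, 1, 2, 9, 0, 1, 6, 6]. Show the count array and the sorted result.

Count array: [1, 2, 1, 0, 0, 0, 2, 1, 0, 1]
(count[i] = number of elements equal to i)
Cumulative count: [1, 3, 4, 4, 4, 4, 6, 7, 7, 8]
Sorted: [0, 1, 1, 2, 6, 6, 7, 9]


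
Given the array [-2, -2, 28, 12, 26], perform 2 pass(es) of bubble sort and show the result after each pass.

After pass 1: [-2, -2, 12, 26, 28] (2 swaps)
After pass 2: [-2, -2, 12, 26, 28] (0 swaps)
Total swaps: 2


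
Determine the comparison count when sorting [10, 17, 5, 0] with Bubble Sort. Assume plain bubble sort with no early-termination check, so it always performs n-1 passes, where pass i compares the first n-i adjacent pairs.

Pass 1: compare adjacent pairs (0,1)..(2,3) = 3 comparison(s), 2 swap(s) -> [10, 5, 0, 17]
Pass 2: compare adjacent pairs (0,1)..(1,2) = 2 comparison(s), 2 swap(s) -> [5, 0, 10, 17]
Pass 3: compare adjacent pairs (0,1)..(0,1) = 1 comparison(s), 1 swap(s) -> [0, 5, 10, 17]
Total comparisons: 3 + 2 + 1 = 6


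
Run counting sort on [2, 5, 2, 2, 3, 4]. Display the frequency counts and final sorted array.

Count array: [0, 0, 3, 1, 1, 1]
(count[i] = number of elements equal to i)
Cumulative count: [0, 0, 3, 4, 5, 6]
Sorted: [2, 2, 2, 3, 4, 5]


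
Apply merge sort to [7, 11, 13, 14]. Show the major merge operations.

Divide and conquer:
  Merge [7] + [11] -> [7, 11]
  Merge [13] + [14] -> [13, 14]
  Merge [7, 11] + [13, 14] -> [7, 11, 13, 14]


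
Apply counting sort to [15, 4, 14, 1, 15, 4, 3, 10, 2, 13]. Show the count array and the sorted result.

Count array: [0, 1, 1, 1, 2, 0, 0, 0, 0, 0, 1, 0, 0, 1, 1, 2]
(count[i] = number of elements equal to i)
Cumulative count: [0, 1, 2, 3, 5, 5, 5, 5, 5, 5, 6, 6, 6, 7, 8, 10]
Sorted: [1, 2, 3, 4, 4, 10, 13, 14, 15, 15]


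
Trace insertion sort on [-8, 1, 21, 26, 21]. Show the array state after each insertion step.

First element -8 is already 'sorted'
Insert 1: shifted 0 elements -> [-8, 1, 21, 26, 21]
Insert 21: shifted 0 elements -> [-8, 1, 21, 26, 21]
Insert 26: shifted 0 elements -> [-8, 1, 21, 26, 21]
Insert 21: shifted 1 elements -> [-8, 1, 21, 21, 26]


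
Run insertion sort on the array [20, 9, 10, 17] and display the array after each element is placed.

First element 20 is already 'sorted'
Insert 9: shifted 1 elements -> [9, 20, 10, 17]
Insert 10: shifted 1 elements -> [9, 10, 20, 17]
Insert 17: shifted 1 elements -> [9, 10, 17, 20]


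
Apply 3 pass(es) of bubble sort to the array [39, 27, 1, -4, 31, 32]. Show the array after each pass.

After pass 1: [27, 1, -4, 31, 32, 39] (5 swaps)
After pass 2: [1, -4, 27, 31, 32, 39] (2 swaps)
After pass 3: [-4, 1, 27, 31, 32, 39] (1 swaps)
Total swaps: 8


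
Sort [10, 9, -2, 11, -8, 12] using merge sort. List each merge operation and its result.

Divide and conquer:
  Merge [9] + [-2] -> [-2, 9]
  Merge [10] + [-2, 9] -> [-2, 9, 10]
  Merge [-8] + [12] -> [-8, 12]
  Merge [11] + [-8, 12] -> [-8, 11, 12]
  Merge [-2, 9, 10] + [-8, 11, 12] -> [-8, -2, 9, 10, 11, 12]


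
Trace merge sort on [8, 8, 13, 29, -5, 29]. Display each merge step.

Divide and conquer:
  Merge [8] + [13] -> [8, 13]
  Merge [8] + [8, 13] -> [8, 8, 13]
  Merge [-5] + [29] -> [-5, 29]
  Merge [29] + [-5, 29] -> [-5, 29, 29]
  Merge [8, 8, 13] + [-5, 29, 29] -> [-5, 8, 8, 13, 29, 29]


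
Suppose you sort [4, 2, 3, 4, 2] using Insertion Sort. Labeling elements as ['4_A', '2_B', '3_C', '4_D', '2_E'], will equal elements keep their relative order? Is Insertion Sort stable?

Trace Insertion Sort on the labeled array (the key is the number; the letter only tracks identity):
  Insert 2_B at index 0: [2_B, 4_A, 3_C, 4_D, 2_E]
  Insert 3_C at index 1: [2_B, 3_C, 4_A, 4_D, 2_E]
  Insert 4_D at index 3: [2_B, 3_C, 4_A, 4_D, 2_E]
  Insert 2_E at index 1: [2_B, 2_E, 3_C, 4_A, 4_D]
Final order: [2_B, 2_E, 3_C, 4_A, 4_D]
Equal keys:
  value 2: originally 2_B, 2_E; after sorting 2_B, 2_E -> order preserved
  value 4: originally 4_A, 4_D; after sorting 4_A, 4_D -> order preserved
All equal keys kept their original relative order. Insertion Sort is stable: elements are shifted only while they are strictly greater than the key, so a key is inserted after any equal elements already placed.
Answer: Stable


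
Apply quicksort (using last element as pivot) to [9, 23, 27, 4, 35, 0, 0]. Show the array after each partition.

Partition 1: pivot=0 at index 1 -> [0, 0, 27, 4, 35, 9, 23]
Partition 2: pivot=23 at index 4 -> [0, 0, 4, 9, 23, 27, 35]
Partition 3: pivot=9 at index 3 -> [0, 0, 4, 9, 23, 27, 35]
Partition 4: pivot=35 at index 6 -> [0, 0, 4, 9, 23, 27, 35]


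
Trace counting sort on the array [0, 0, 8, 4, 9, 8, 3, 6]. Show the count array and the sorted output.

Count array: [2, 0, 0, 1, 1, 0, 1, 0, 2, 1]
(count[i] = number of elements equal to i)
Cumulative count: [2, 2, 2, 3, 4, 4, 5, 5, 7, 8]
Sorted: [0, 0, 3, 4, 6, 8, 8, 9]


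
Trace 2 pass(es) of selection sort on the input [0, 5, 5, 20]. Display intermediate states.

Pass 1: Select minimum 0 at index 0, swap -> [0, 5, 5, 20]
Pass 2: Select minimum 5 at index 1, swap -> [0, 5, 5, 20]


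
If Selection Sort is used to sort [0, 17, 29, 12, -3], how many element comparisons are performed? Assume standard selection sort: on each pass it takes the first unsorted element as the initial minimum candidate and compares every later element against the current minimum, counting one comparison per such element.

Pass 1: scan indices 1..4 for the minimum = 4 comparison(s); min is -3, place at index 0 -> [-3, 17, 29, 12, 0]
Pass 2: scan indices 2..4 for the minimum = 3 comparison(s); min is 0, place at index 1 -> [-3, 0, 29, 12, 17]
Pass 3: scan indices 3..4 for the minimum = 2 comparison(s); min is 12, place at index 2 -> [-3, 0, 12, 29, 17]
Pass 4: scan indices 4..4 for the minimum = 1 comparison(s); min is 17, place at index 3 -> [-3, 0, 12, 17, 29]
Selection sort always scans the whole unsorted suffix, so the count is (n-1) + (n-2) + ... + 1 = n(n-1)/2 = 5*4/2 = 10 regardless of the input order.
Total comparisons: 4 + 3 + 2 + 1 = 10


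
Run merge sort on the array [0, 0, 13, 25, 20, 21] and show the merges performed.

Divide and conquer:
  Merge [0] + [13] -> [0, 13]
  Merge [0] + [0, 13] -> [0, 0, 13]
  Merge [20] + [21] -> [20, 21]
  Merge [25] + [20, 21] -> [20, 21, 25]
  Merge [0, 0, 13] + [20, 21, 25] -> [0, 0, 13, 20, 21, 25]


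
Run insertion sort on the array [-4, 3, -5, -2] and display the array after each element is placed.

First element -4 is already 'sorted'
Insert 3: shifted 0 elements -> [-4, 3, -5, -2]
Insert -5: shifted 2 elements -> [-5, -4, 3, -2]
Insert -2: shifted 1 elements -> [-5, -4, -2, 3]


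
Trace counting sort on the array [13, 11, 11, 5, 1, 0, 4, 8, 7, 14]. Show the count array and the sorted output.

Count array: [1, 1, 0, 0, 1, 1, 0, 1, 1, 0, 0, 2, 0, 1, 1]
(count[i] = number of elements equal to i)
Cumulative count: [1, 2, 2, 2, 3, 4, 4, 5, 6, 6, 6, 8, 8, 9, 10]
Sorted: [0, 1, 4, 5, 7, 8, 11, 11, 13, 14]


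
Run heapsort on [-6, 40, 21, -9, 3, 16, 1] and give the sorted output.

Build heap: [40, 3, 21, -9, -6, 16, 1]
Extract 40: [21, 3, 16, -9, -6, 1, 40]
Extract 21: [16, 3, 1, -9, -6, 21, 40]
Extract 16: [3, -6, 1, -9, 16, 21, 40]
Extract 3: [1, -6, -9, 3, 16, 21, 40]
Extract 1: [-6, -9, 1, 3, 16, 21, 40]
Extract -6: [-9, -6, 1, 3, 16, 21, 40]


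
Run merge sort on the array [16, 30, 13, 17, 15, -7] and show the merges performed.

Divide and conquer:
  Merge [30] + [13] -> [13, 30]
  Merge [16] + [13, 30] -> [13, 16, 30]
  Merge [15] + [-7] -> [-7, 15]
  Merge [17] + [-7, 15] -> [-7, 15, 17]
  Merge [13, 16, 30] + [-7, 15, 17] -> [-7, 13, 15, 16, 17, 30]


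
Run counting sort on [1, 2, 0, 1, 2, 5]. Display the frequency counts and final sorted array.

Count array: [1, 2, 2, 0, 0, 1]
(count[i] = number of elements equal to i)
Cumulative count: [1, 3, 5, 5, 5, 6]
Sorted: [0, 1, 1, 2, 2, 5]


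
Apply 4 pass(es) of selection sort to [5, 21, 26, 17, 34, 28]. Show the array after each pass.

Pass 1: Select minimum 5 at index 0, swap -> [5, 21, 26, 17, 34, 28]
Pass 2: Select minimum 17 at index 3, swap -> [5, 17, 26, 21, 34, 28]
Pass 3: Select minimum 21 at index 3, swap -> [5, 17, 21, 26, 34, 28]
Pass 4: Select minimum 26 at index 3, swap -> [5, 17, 21, 26, 34, 28]


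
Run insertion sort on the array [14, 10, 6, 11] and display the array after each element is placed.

First element 14 is already 'sorted'
Insert 10: shifted 1 elements -> [10, 14, 6, 11]
Insert 6: shifted 2 elements -> [6, 10, 14, 11]
Insert 11: shifted 1 elements -> [6, 10, 11, 14]


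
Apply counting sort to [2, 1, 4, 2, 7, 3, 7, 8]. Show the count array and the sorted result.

Count array: [0, 1, 2, 1, 1, 0, 0, 2, 1]
(count[i] = number of elements equal to i)
Cumulative count: [0, 1, 3, 4, 5, 5, 5, 7, 8]
Sorted: [1, 2, 2, 3, 4, 7, 7, 8]


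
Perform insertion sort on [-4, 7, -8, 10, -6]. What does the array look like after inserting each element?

First element -4 is already 'sorted'
Insert 7: shifted 0 elements -> [-4, 7, -8, 10, -6]
Insert -8: shifted 2 elements -> [-8, -4, 7, 10, -6]
Insert 10: shifted 0 elements -> [-8, -4, 7, 10, -6]
Insert -6: shifted 3 elements -> [-8, -6, -4, 7, 10]


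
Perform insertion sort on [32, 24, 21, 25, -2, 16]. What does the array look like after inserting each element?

First element 32 is already 'sorted'
Insert 24: shifted 1 elements -> [24, 32, 21, 25, -2, 16]
Insert 21: shifted 2 elements -> [21, 24, 32, 25, -2, 16]
Insert 25: shifted 1 elements -> [21, 24, 25, 32, -2, 16]
Insert -2: shifted 4 elements -> [-2, 21, 24, 25, 32, 16]
Insert 16: shifted 4 elements -> [-2, 16, 21, 24, 25, 32]


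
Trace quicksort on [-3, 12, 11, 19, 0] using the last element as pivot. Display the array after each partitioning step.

Partition 1: pivot=0 at index 1 -> [-3, 0, 11, 19, 12]
Partition 2: pivot=12 at index 3 -> [-3, 0, 11, 12, 19]


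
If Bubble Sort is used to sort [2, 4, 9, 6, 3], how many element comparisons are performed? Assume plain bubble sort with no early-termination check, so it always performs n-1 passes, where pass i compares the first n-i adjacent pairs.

Pass 1: compare adjacent pairs (0,1)..(3,4) = 4 comparison(s), 2 swap(s) -> [2, 4, 6, 3, 9]
Pass 2: compare adjacent pairs (0,1)..(2,3) = 3 comparison(s), 1 swap(s) -> [2, 4, 3, 6, 9]
Pass 3: compare adjacent pairs (0,1)..(1,2) = 2 comparison(s), 1 swap(s) -> [2, 3, 4, 6, 9]
Pass 4: compare adjacent pairs (0,1)..(0,1) = 1 comparison(s), 0 swap(s) -> [2, 3, 4, 6, 9]
Total comparisons: 4 + 3 + 2 + 1 = 10


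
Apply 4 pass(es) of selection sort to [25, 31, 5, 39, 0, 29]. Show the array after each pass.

Pass 1: Select minimum 0 at index 4, swap -> [0, 31, 5, 39, 25, 29]
Pass 2: Select minimum 5 at index 2, swap -> [0, 5, 31, 39, 25, 29]
Pass 3: Select minimum 25 at index 4, swap -> [0, 5, 25, 39, 31, 29]
Pass 4: Select minimum 29 at index 5, swap -> [0, 5, 25, 29, 31, 39]


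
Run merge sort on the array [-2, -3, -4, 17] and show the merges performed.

Divide and conquer:
  Merge [-2] + [-3] -> [-3, -2]
  Merge [-4] + [17] -> [-4, 17]
  Merge [-3, -2] + [-4, 17] -> [-4, -3, -2, 17]


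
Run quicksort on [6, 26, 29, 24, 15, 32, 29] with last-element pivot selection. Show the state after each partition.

Partition 1: pivot=29 at index 5 -> [6, 26, 29, 24, 15, 29, 32]
Partition 2: pivot=15 at index 1 -> [6, 15, 29, 24, 26, 29, 32]
Partition 3: pivot=26 at index 3 -> [6, 15, 24, 26, 29, 29, 32]


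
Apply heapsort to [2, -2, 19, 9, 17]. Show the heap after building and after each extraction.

Build heap: [19, 17, 2, 9, -2]
Extract 19: [17, 9, 2, -2, 19]
Extract 17: [9, -2, 2, 17, 19]
Extract 9: [2, -2, 9, 17, 19]
Extract 2: [-2, 2, 9, 17, 19]


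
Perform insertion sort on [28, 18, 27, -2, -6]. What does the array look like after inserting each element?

First element 28 is already 'sorted'
Insert 18: shifted 1 elements -> [18, 28, 27, -2, -6]
Insert 27: shifted 1 elements -> [18, 27, 28, -2, -6]
Insert -2: shifted 3 elements -> [-2, 18, 27, 28, -6]
Insert -6: shifted 4 elements -> [-6, -2, 18, 27, 28]


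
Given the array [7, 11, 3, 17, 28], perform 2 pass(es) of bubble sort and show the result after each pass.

After pass 1: [7, 3, 11, 17, 28] (1 swaps)
After pass 2: [3, 7, 11, 17, 28] (1 swaps)
Total swaps: 2


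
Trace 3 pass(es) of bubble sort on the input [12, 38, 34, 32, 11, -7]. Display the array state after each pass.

After pass 1: [12, 34, 32, 11, -7, 38] (4 swaps)
After pass 2: [12, 32, 11, -7, 34, 38] (3 swaps)
After pass 3: [12, 11, -7, 32, 34, 38] (2 swaps)
Total swaps: 9


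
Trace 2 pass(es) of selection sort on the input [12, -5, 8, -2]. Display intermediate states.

Pass 1: Select minimum -5 at index 1, swap -> [-5, 12, 8, -2]
Pass 2: Select minimum -2 at index 3, swap -> [-5, -2, 8, 12]


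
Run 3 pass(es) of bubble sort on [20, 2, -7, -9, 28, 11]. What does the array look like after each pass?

After pass 1: [2, -7, -9, 20, 11, 28] (4 swaps)
After pass 2: [-7, -9, 2, 11, 20, 28] (3 swaps)
After pass 3: [-9, -7, 2, 11, 20, 28] (1 swaps)
Total swaps: 8


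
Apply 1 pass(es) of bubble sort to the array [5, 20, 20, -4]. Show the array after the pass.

After pass 1: [5, 20, -4, 20] (1 swaps)
Total swaps: 1


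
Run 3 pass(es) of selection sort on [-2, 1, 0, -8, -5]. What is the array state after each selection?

Pass 1: Select minimum -8 at index 3, swap -> [-8, 1, 0, -2, -5]
Pass 2: Select minimum -5 at index 4, swap -> [-8, -5, 0, -2, 1]
Pass 3: Select minimum -2 at index 3, swap -> [-8, -5, -2, 0, 1]


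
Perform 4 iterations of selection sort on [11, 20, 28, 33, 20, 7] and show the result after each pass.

Pass 1: Select minimum 7 at index 5, swap -> [7, 20, 28, 33, 20, 11]
Pass 2: Select minimum 11 at index 5, swap -> [7, 11, 28, 33, 20, 20]
Pass 3: Select minimum 20 at index 4, swap -> [7, 11, 20, 33, 28, 20]
Pass 4: Select minimum 20 at index 5, swap -> [7, 11, 20, 20, 28, 33]


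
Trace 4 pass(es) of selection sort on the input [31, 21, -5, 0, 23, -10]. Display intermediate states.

Pass 1: Select minimum -10 at index 5, swap -> [-10, 21, -5, 0, 23, 31]
Pass 2: Select minimum -5 at index 2, swap -> [-10, -5, 21, 0, 23, 31]
Pass 3: Select minimum 0 at index 3, swap -> [-10, -5, 0, 21, 23, 31]
Pass 4: Select minimum 21 at index 3, swap -> [-10, -5, 0, 21, 23, 31]


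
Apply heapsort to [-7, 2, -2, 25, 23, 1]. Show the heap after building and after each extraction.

Build heap: [25, 23, 1, 2, -7, -2]
Extract 25: [23, 2, 1, -2, -7, 25]
Extract 23: [2, -2, 1, -7, 23, 25]
Extract 2: [1, -2, -7, 2, 23, 25]
Extract 1: [-2, -7, 1, 2, 23, 25]
Extract -2: [-7, -2, 1, 2, 23, 25]


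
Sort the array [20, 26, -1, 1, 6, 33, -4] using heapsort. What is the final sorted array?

Build heap: [33, 26, 20, 1, 6, -1, -4]
Extract 33: [26, 6, 20, 1, -4, -1, 33]
Extract 26: [20, 6, -1, 1, -4, 26, 33]
Extract 20: [6, 1, -1, -4, 20, 26, 33]
Extract 6: [1, -4, -1, 6, 20, 26, 33]
Extract 1: [-1, -4, 1, 6, 20, 26, 33]
Extract -1: [-4, -1, 1, 6, 20, 26, 33]


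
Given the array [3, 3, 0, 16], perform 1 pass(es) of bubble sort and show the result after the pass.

After pass 1: [3, 0, 3, 16] (1 swaps)
Total swaps: 1


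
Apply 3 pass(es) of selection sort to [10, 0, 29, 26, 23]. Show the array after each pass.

Pass 1: Select minimum 0 at index 1, swap -> [0, 10, 29, 26, 23]
Pass 2: Select minimum 10 at index 1, swap -> [0, 10, 29, 26, 23]
Pass 3: Select minimum 23 at index 4, swap -> [0, 10, 23, 26, 29]


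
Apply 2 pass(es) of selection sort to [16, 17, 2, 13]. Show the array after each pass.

Pass 1: Select minimum 2 at index 2, swap -> [2, 17, 16, 13]
Pass 2: Select minimum 13 at index 3, swap -> [2, 13, 16, 17]


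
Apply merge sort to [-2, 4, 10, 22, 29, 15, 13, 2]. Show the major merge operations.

Divide and conquer:
  Merge [-2] + [4] -> [-2, 4]
  Merge [10] + [22] -> [10, 22]
  Merge [-2, 4] + [10, 22] -> [-2, 4, 10, 22]
  Merge [29] + [15] -> [15, 29]
  Merge [13] + [2] -> [2, 13]
  Merge [15, 29] + [2, 13] -> [2, 13, 15, 29]
  Merge [-2, 4, 10, 22] + [2, 13, 15, 29] -> [-2, 2, 4, 10, 13, 15, 22, 29]


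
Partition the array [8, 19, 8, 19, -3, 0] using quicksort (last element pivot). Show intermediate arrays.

Partition 1: pivot=0 at index 1 -> [-3, 0, 8, 19, 8, 19]
Partition 2: pivot=19 at index 5 -> [-3, 0, 8, 19, 8, 19]
Partition 3: pivot=8 at index 3 -> [-3, 0, 8, 8, 19, 19]


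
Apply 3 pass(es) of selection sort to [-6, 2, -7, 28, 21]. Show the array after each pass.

Pass 1: Select minimum -7 at index 2, swap -> [-7, 2, -6, 28, 21]
Pass 2: Select minimum -6 at index 2, swap -> [-7, -6, 2, 28, 21]
Pass 3: Select minimum 2 at index 2, swap -> [-7, -6, 2, 28, 21]


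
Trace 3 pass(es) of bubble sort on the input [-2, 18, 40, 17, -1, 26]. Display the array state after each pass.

After pass 1: [-2, 18, 17, -1, 26, 40] (3 swaps)
After pass 2: [-2, 17, -1, 18, 26, 40] (2 swaps)
After pass 3: [-2, -1, 17, 18, 26, 40] (1 swaps)
Total swaps: 6


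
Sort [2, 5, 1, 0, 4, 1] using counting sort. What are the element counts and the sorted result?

Count array: [1, 2, 1, 0, 1, 1]
(count[i] = number of elements equal to i)
Cumulative count: [1, 3, 4, 4, 5, 6]
Sorted: [0, 1, 1, 2, 4, 5]


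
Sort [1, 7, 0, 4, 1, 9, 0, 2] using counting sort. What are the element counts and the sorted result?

Count array: [2, 2, 1, 0, 1, 0, 0, 1, 0, 1]
(count[i] = number of elements equal to i)
Cumulative count: [2, 4, 5, 5, 6, 6, 6, 7, 7, 8]
Sorted: [0, 0, 1, 1, 2, 4, 7, 9]


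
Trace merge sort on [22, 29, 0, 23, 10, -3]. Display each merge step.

Divide and conquer:
  Merge [29] + [0] -> [0, 29]
  Merge [22] + [0, 29] -> [0, 22, 29]
  Merge [10] + [-3] -> [-3, 10]
  Merge [23] + [-3, 10] -> [-3, 10, 23]
  Merge [0, 22, 29] + [-3, 10, 23] -> [-3, 0, 10, 22, 23, 29]


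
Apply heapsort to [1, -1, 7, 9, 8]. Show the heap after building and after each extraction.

Build heap: [9, 8, 7, -1, 1]
Extract 9: [8, 1, 7, -1, 9]
Extract 8: [7, 1, -1, 8, 9]
Extract 7: [1, -1, 7, 8, 9]
Extract 1: [-1, 1, 7, 8, 9]


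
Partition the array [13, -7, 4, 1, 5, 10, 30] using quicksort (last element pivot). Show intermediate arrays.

Partition 1: pivot=30 at index 6 -> [13, -7, 4, 1, 5, 10, 30]
Partition 2: pivot=10 at index 4 -> [-7, 4, 1, 5, 10, 13, 30]
Partition 3: pivot=5 at index 3 -> [-7, 4, 1, 5, 10, 13, 30]
Partition 4: pivot=1 at index 1 -> [-7, 1, 4, 5, 10, 13, 30]


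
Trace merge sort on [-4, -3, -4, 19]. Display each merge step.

Divide and conquer:
  Merge [-4] + [-3] -> [-4, -3]
  Merge [-4] + [19] -> [-4, 19]
  Merge [-4, -3] + [-4, 19] -> [-4, -4, -3, 19]


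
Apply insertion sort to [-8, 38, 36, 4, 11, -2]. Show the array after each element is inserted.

First element -8 is already 'sorted'
Insert 38: shifted 0 elements -> [-8, 38, 36, 4, 11, -2]
Insert 36: shifted 1 elements -> [-8, 36, 38, 4, 11, -2]
Insert 4: shifted 2 elements -> [-8, 4, 36, 38, 11, -2]
Insert 11: shifted 2 elements -> [-8, 4, 11, 36, 38, -2]
Insert -2: shifted 4 elements -> [-8, -2, 4, 11, 36, 38]


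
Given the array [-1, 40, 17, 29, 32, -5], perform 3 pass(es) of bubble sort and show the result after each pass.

After pass 1: [-1, 17, 29, 32, -5, 40] (4 swaps)
After pass 2: [-1, 17, 29, -5, 32, 40] (1 swaps)
After pass 3: [-1, 17, -5, 29, 32, 40] (1 swaps)
Total swaps: 6


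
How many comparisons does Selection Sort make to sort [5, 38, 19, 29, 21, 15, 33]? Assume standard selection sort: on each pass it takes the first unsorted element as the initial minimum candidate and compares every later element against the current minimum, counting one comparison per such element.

Pass 1: scan indices 1..6 for the minimum = 6 comparison(s); min is 5, place at index 0 -> [5, 38, 19, 29, 21, 15, 33]
Pass 2: scan indices 2..6 for the minimum = 5 comparison(s); min is 15, place at index 1 -> [5, 15, 19, 29, 21, 38, 33]
Pass 3: scan indices 3..6 for the minimum = 4 comparison(s); min is 19, place at index 2 -> [5, 15, 19, 29, 21, 38, 33]
Pass 4: scan indices 4..6 for the minimum = 3 comparison(s); min is 21, place at index 3 -> [5, 15, 19, 21, 29, 38, 33]
Pass 5: scan indices 5..6 for the minimum = 2 comparison(s); min is 29, place at index 4 -> [5, 15, 19, 21, 29, 38, 33]
Pass 6: scan indices 6..6 for the minimum = 1 comparison(s); min is 33, place at index 5 -> [5, 15, 19, 21, 29, 33, 38]
Selection sort always scans the whole unsorted suffix, so the count is (n-1) + (n-2) + ... + 1 = n(n-1)/2 = 7*6/2 = 21 regardless of the input order.
Total comparisons: 6 + 5 + 4 + 3 + 2 + 1 = 21


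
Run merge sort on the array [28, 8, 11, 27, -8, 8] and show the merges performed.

Divide and conquer:
  Merge [8] + [11] -> [8, 11]
  Merge [28] + [8, 11] -> [8, 11, 28]
  Merge [-8] + [8] -> [-8, 8]
  Merge [27] + [-8, 8] -> [-8, 8, 27]
  Merge [8, 11, 28] + [-8, 8, 27] -> [-8, 8, 8, 11, 27, 28]


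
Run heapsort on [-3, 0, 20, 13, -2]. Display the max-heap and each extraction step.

Build heap: [20, 13, -3, 0, -2]
Extract 20: [13, 0, -3, -2, 20]
Extract 13: [0, -2, -3, 13, 20]
Extract 0: [-2, -3, 0, 13, 20]
Extract -2: [-3, -2, 0, 13, 20]


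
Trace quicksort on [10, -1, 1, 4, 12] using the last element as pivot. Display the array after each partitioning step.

Partition 1: pivot=12 at index 4 -> [10, -1, 1, 4, 12]
Partition 2: pivot=4 at index 2 -> [-1, 1, 4, 10, 12]
Partition 3: pivot=1 at index 1 -> [-1, 1, 4, 10, 12]


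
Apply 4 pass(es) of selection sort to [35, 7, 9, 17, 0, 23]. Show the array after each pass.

Pass 1: Select minimum 0 at index 4, swap -> [0, 7, 9, 17, 35, 23]
Pass 2: Select minimum 7 at index 1, swap -> [0, 7, 9, 17, 35, 23]
Pass 3: Select minimum 9 at index 2, swap -> [0, 7, 9, 17, 35, 23]
Pass 4: Select minimum 17 at index 3, swap -> [0, 7, 9, 17, 35, 23]


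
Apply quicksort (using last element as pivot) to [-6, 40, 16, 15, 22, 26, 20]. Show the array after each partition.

Partition 1: pivot=20 at index 3 -> [-6, 16, 15, 20, 22, 26, 40]
Partition 2: pivot=15 at index 1 -> [-6, 15, 16, 20, 22, 26, 40]
Partition 3: pivot=40 at index 6 -> [-6, 15, 16, 20, 22, 26, 40]
Partition 4: pivot=26 at index 5 -> [-6, 15, 16, 20, 22, 26, 40]


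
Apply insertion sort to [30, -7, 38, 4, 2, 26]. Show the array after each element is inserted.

First element 30 is already 'sorted'
Insert -7: shifted 1 elements -> [-7, 30, 38, 4, 2, 26]
Insert 38: shifted 0 elements -> [-7, 30, 38, 4, 2, 26]
Insert 4: shifted 2 elements -> [-7, 4, 30, 38, 2, 26]
Insert 2: shifted 3 elements -> [-7, 2, 4, 30, 38, 26]
Insert 26: shifted 2 elements -> [-7, 2, 4, 26, 30, 38]


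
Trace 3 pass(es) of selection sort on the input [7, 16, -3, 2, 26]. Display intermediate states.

Pass 1: Select minimum -3 at index 2, swap -> [-3, 16, 7, 2, 26]
Pass 2: Select minimum 2 at index 3, swap -> [-3, 2, 7, 16, 26]
Pass 3: Select minimum 7 at index 2, swap -> [-3, 2, 7, 16, 26]


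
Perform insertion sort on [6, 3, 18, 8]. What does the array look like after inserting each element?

First element 6 is already 'sorted'
Insert 3: shifted 1 elements -> [3, 6, 18, 8]
Insert 18: shifted 0 elements -> [3, 6, 18, 8]
Insert 8: shifted 1 elements -> [3, 6, 8, 18]


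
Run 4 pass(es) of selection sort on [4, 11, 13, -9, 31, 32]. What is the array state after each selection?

Pass 1: Select minimum -9 at index 3, swap -> [-9, 11, 13, 4, 31, 32]
Pass 2: Select minimum 4 at index 3, swap -> [-9, 4, 13, 11, 31, 32]
Pass 3: Select minimum 11 at index 3, swap -> [-9, 4, 11, 13, 31, 32]
Pass 4: Select minimum 13 at index 3, swap -> [-9, 4, 11, 13, 31, 32]


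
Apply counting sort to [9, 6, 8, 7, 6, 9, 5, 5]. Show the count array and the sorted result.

Count array: [0, 0, 0, 0, 0, 2, 2, 1, 1, 2]
(count[i] = number of elements equal to i)
Cumulative count: [0, 0, 0, 0, 0, 2, 4, 5, 6, 8]
Sorted: [5, 5, 6, 6, 7, 8, 9, 9]


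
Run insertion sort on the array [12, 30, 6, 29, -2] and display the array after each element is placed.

First element 12 is already 'sorted'
Insert 30: shifted 0 elements -> [12, 30, 6, 29, -2]
Insert 6: shifted 2 elements -> [6, 12, 30, 29, -2]
Insert 29: shifted 1 elements -> [6, 12, 29, 30, -2]
Insert -2: shifted 4 elements -> [-2, 6, 12, 29, 30]


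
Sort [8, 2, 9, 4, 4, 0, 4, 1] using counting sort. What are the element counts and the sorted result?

Count array: [1, 1, 1, 0, 3, 0, 0, 0, 1, 1]
(count[i] = number of elements equal to i)
Cumulative count: [1, 2, 3, 3, 6, 6, 6, 6, 7, 8]
Sorted: [0, 1, 2, 4, 4, 4, 8, 9]


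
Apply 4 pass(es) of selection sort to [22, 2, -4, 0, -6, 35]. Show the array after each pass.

Pass 1: Select minimum -6 at index 4, swap -> [-6, 2, -4, 0, 22, 35]
Pass 2: Select minimum -4 at index 2, swap -> [-6, -4, 2, 0, 22, 35]
Pass 3: Select minimum 0 at index 3, swap -> [-6, -4, 0, 2, 22, 35]
Pass 4: Select minimum 2 at index 3, swap -> [-6, -4, 0, 2, 22, 35]


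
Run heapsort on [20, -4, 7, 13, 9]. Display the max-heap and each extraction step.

Build heap: [20, 13, 7, -4, 9]
Extract 20: [13, 9, 7, -4, 20]
Extract 13: [9, -4, 7, 13, 20]
Extract 9: [7, -4, 9, 13, 20]
Extract 7: [-4, 7, 9, 13, 20]


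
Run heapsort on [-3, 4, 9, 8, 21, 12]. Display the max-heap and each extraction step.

Build heap: [21, 8, 12, -3, 4, 9]
Extract 21: [12, 8, 9, -3, 4, 21]
Extract 12: [9, 8, 4, -3, 12, 21]
Extract 9: [8, -3, 4, 9, 12, 21]
Extract 8: [4, -3, 8, 9, 12, 21]
Extract 4: [-3, 4, 8, 9, 12, 21]


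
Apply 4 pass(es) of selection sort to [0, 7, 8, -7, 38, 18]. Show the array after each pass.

Pass 1: Select minimum -7 at index 3, swap -> [-7, 7, 8, 0, 38, 18]
Pass 2: Select minimum 0 at index 3, swap -> [-7, 0, 8, 7, 38, 18]
Pass 3: Select minimum 7 at index 3, swap -> [-7, 0, 7, 8, 38, 18]
Pass 4: Select minimum 8 at index 3, swap -> [-7, 0, 7, 8, 38, 18]


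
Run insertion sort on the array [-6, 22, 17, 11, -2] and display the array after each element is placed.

First element -6 is already 'sorted'
Insert 22: shifted 0 elements -> [-6, 22, 17, 11, -2]
Insert 17: shifted 1 elements -> [-6, 17, 22, 11, -2]
Insert 11: shifted 2 elements -> [-6, 11, 17, 22, -2]
Insert -2: shifted 3 elements -> [-6, -2, 11, 17, 22]


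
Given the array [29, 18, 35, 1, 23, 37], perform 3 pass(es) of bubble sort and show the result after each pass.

After pass 1: [18, 29, 1, 23, 35, 37] (3 swaps)
After pass 2: [18, 1, 23, 29, 35, 37] (2 swaps)
After pass 3: [1, 18, 23, 29, 35, 37] (1 swaps)
Total swaps: 6


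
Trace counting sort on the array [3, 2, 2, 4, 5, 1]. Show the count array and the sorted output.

Count array: [0, 1, 2, 1, 1, 1]
(count[i] = number of elements equal to i)
Cumulative count: [0, 1, 3, 4, 5, 6]
Sorted: [1, 2, 2, 3, 4, 5]


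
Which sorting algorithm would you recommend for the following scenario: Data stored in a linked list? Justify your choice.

Best choice: Merge sort
Reason: Merge sort doesn't require random access; can be done in O(1) extra space for linked lists


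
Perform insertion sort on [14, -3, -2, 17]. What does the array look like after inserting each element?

First element 14 is already 'sorted'
Insert -3: shifted 1 elements -> [-3, 14, -2, 17]
Insert -2: shifted 1 elements -> [-3, -2, 14, 17]
Insert 17: shifted 0 elements -> [-3, -2, 14, 17]


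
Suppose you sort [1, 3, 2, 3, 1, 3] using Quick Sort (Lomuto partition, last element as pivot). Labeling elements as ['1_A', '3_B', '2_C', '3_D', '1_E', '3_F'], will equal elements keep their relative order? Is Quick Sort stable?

Trace Quick Sort on the labeled array (the key is the number; the letter only tracks identity):
  Partition indices 0..5 around pivot 3_F -> [1_A, 3_B, 2_C, 3_D, 1_E, 3_F]
  Partition indices 0..4 around pivot 1_E -> [1_A, 1_E, 2_C, 3_D, 3_B, 3_F]
  Partition indices 2..4 around pivot 3_B -> [1_A, 1_E, 2_C, 3_D, 3_B, 3_F]
  Partition indices 2..3 around pivot 3_D -> [1_A, 1_E, 2_C, 3_D, 3_B, 3_F]
Final order: [1_A, 1_E, 2_C, 3_D, 3_B, 3_F]
Equal keys:
  value 1: originally 1_A, 1_E; after sorting 1_A, 1_E -> order preserved
  value 3: originally 3_B, 3_D, 3_F; after sorting 3_D, 3_B, 3_F -> order changed
Equal keys were reordered, so Quick Sort is not stable: partition swaps elements across long distances and can reorder equal keys. (One such input is enough; an unstable sort may happen to preserve order on other inputs, but it gives no guarantee.)
Answer: Not stable


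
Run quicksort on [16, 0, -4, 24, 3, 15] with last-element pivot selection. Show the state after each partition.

Partition 1: pivot=15 at index 3 -> [0, -4, 3, 15, 16, 24]
Partition 2: pivot=3 at index 2 -> [0, -4, 3, 15, 16, 24]
Partition 3: pivot=-4 at index 0 -> [-4, 0, 3, 15, 16, 24]
Partition 4: pivot=24 at index 5 -> [-4, 0, 3, 15, 16, 24]


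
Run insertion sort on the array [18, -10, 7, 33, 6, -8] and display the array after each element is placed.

First element 18 is already 'sorted'
Insert -10: shifted 1 elements -> [-10, 18, 7, 33, 6, -8]
Insert 7: shifted 1 elements -> [-10, 7, 18, 33, 6, -8]
Insert 33: shifted 0 elements -> [-10, 7, 18, 33, 6, -8]
Insert 6: shifted 3 elements -> [-10, 6, 7, 18, 33, -8]
Insert -8: shifted 4 elements -> [-10, -8, 6, 7, 18, 33]


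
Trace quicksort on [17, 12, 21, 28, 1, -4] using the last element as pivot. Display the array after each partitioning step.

Partition 1: pivot=-4 at index 0 -> [-4, 12, 21, 28, 1, 17]
Partition 2: pivot=17 at index 3 -> [-4, 12, 1, 17, 21, 28]
Partition 3: pivot=1 at index 1 -> [-4, 1, 12, 17, 21, 28]
Partition 4: pivot=28 at index 5 -> [-4, 1, 12, 17, 21, 28]


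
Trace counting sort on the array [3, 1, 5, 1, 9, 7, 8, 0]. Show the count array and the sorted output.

Count array: [1, 2, 0, 1, 0, 1, 0, 1, 1, 1]
(count[i] = number of elements equal to i)
Cumulative count: [1, 3, 3, 4, 4, 5, 5, 6, 7, 8]
Sorted: [0, 1, 1, 3, 5, 7, 8, 9]


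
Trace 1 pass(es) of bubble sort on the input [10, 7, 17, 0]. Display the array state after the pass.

After pass 1: [7, 10, 0, 17] (2 swaps)
Total swaps: 2


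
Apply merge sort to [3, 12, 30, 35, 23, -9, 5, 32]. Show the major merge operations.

Divide and conquer:
  Merge [3] + [12] -> [3, 12]
  Merge [30] + [35] -> [30, 35]
  Merge [3, 12] + [30, 35] -> [3, 12, 30, 35]
  Merge [23] + [-9] -> [-9, 23]
  Merge [5] + [32] -> [5, 32]
  Merge [-9, 23] + [5, 32] -> [-9, 5, 23, 32]
  Merge [3, 12, 30, 35] + [-9, 5, 23, 32] -> [-9, 3, 5, 12, 23, 30, 32, 35]


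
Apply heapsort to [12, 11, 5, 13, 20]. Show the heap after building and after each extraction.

Build heap: [20, 13, 5, 12, 11]
Extract 20: [13, 12, 5, 11, 20]
Extract 13: [12, 11, 5, 13, 20]
Extract 12: [11, 5, 12, 13, 20]
Extract 11: [5, 11, 12, 13, 20]


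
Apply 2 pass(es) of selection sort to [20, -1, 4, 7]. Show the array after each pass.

Pass 1: Select minimum -1 at index 1, swap -> [-1, 20, 4, 7]
Pass 2: Select minimum 4 at index 2, swap -> [-1, 4, 20, 7]


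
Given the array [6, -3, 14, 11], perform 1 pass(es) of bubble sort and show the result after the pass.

After pass 1: [-3, 6, 11, 14] (2 swaps)
Total swaps: 2


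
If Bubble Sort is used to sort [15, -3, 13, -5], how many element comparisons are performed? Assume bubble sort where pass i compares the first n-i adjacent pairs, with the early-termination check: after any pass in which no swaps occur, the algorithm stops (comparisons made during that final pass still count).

Pass 1: compare adjacent pairs (0,1)..(2,3) = 3 comparison(s), 3 swap(s) -> [-3, 13, -5, 15]
Pass 2: compare adjacent pairs (0,1)..(1,2) = 2 comparison(s), 1 swap(s) -> [-3, -5, 13, 15]
Pass 3: compare adjacent pairs (0,1)..(0,1) = 1 comparison(s), 1 swap(s) -> [-5, -3, 13, 15]
Every pass made at least one swap, so all n-1 passes run.
Total comparisons: 3 + 2 + 1 = 6


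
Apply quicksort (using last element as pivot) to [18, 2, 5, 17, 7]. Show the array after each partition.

Partition 1: pivot=7 at index 2 -> [2, 5, 7, 17, 18]
Partition 2: pivot=5 at index 1 -> [2, 5, 7, 17, 18]
Partition 3: pivot=18 at index 4 -> [2, 5, 7, 17, 18]


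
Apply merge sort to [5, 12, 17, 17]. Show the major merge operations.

Divide and conquer:
  Merge [5] + [12] -> [5, 12]
  Merge [17] + [17] -> [17, 17]
  Merge [5, 12] + [17, 17] -> [5, 12, 17, 17]


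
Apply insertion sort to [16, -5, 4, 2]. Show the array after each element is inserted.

First element 16 is already 'sorted'
Insert -5: shifted 1 elements -> [-5, 16, 4, 2]
Insert 4: shifted 1 elements -> [-5, 4, 16, 2]
Insert 2: shifted 2 elements -> [-5, 2, 4, 16]


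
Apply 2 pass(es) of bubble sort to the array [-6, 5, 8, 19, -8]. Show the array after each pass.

After pass 1: [-6, 5, 8, -8, 19] (1 swaps)
After pass 2: [-6, 5, -8, 8, 19] (1 swaps)
Total swaps: 2


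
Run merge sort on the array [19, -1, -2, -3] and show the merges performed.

Divide and conquer:
  Merge [19] + [-1] -> [-1, 19]
  Merge [-2] + [-3] -> [-3, -2]
  Merge [-1, 19] + [-3, -2] -> [-3, -2, -1, 19]


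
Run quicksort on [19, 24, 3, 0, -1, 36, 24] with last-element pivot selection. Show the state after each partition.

Partition 1: pivot=24 at index 5 -> [19, 24, 3, 0, -1, 24, 36]
Partition 2: pivot=-1 at index 0 -> [-1, 24, 3, 0, 19, 24, 36]
Partition 3: pivot=19 at index 3 -> [-1, 3, 0, 19, 24, 24, 36]
Partition 4: pivot=0 at index 1 -> [-1, 0, 3, 19, 24, 24, 36]
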